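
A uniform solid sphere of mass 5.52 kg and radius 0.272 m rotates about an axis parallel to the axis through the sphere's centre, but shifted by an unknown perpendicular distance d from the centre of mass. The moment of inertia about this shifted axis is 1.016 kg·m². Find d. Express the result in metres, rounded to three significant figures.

About the centre-of-mass axis, I_cm = (2/5)MR² = (2/5)(5.52)(0.272)² = 0.16336 kg·m².
Parallel axis theorem: I = I_cm + Md², so Md² = 1.016 − 0.16336 = 0.85264 kg·m².
d = √(0.85264 / 5.52) = 0.39302 m.

0.393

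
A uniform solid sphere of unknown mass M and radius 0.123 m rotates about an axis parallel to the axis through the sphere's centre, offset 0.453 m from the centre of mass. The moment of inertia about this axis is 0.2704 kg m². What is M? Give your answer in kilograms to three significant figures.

I = I_cm + Md² = (2/5)MR² + Md² = M·[0.4·(0.123)² + (0.453)²] = M·0.21126.
So M = 0.2704 / 0.21126 = 1.2799 kg.

1.28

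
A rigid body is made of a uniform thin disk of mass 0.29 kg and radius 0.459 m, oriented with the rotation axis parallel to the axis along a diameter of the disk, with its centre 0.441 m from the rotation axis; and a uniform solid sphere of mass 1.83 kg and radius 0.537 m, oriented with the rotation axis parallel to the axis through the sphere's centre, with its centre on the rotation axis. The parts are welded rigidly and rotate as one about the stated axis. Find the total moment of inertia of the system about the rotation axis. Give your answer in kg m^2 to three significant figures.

0.283

Thin disk: I_cm = (1/4)MR² = (1/4)(0.29)(0.459)² = 0.015274 kg m^2; centre at d = 0.441 m, so the parallel axis theorem gives I = 0.015274 + (0.29)(0.441)² = 0.071674 kg m^2.
Solid sphere: I_cm = (2/5)MR² = (2/5)(1.83)(0.537)² = 0.21109 kg m^2; axis through the centre, so I = 0.21109 kg m^2.
Total I = 0.071674 + 0.21109 = 0.28276 kg m^2.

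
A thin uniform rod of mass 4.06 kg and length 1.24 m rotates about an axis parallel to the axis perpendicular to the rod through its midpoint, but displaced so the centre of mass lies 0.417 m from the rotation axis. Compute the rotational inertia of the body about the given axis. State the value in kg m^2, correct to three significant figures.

I_cm = (1/12)ML² = (1/12)(4.06)(1.24)² = 0.52022 kg m^2; centre at d = 0.417 m, so I = I_cm + Md² gives I = 0.52022 + (4.06)(0.417)² = 1.2262 kg m^2.

1.23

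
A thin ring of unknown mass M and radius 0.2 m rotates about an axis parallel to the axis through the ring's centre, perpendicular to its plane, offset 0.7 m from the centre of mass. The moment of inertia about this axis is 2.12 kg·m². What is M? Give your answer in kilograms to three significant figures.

I = I_cm + Md² = MR² + Md² = M·[1·(0.2)² + (0.7)²] = M·0.53.
So M = 2.12 / 0.53 = 4 kg.

4.00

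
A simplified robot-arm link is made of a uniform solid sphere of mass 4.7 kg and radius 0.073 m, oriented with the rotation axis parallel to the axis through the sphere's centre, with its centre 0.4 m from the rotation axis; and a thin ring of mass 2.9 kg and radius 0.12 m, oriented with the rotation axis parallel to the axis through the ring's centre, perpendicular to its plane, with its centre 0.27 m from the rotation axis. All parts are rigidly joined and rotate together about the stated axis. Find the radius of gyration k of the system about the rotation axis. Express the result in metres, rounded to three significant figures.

0.365

Solid sphere: I_cm = (2/5)MR² = (2/5)(4.7)(0.073)² = 0.010019 kg·m²; centre at d = 0.4 m, so I = I_cm + Md² gives I = 0.010019 + (4.7)(0.4)² = 0.76202 kg·m².
Thin ring: I_cm = MR² = (2.9)(0.12)² = 0.04176 kg·m²; centre at d = 0.27 m, so I = I_cm + Md² gives I = 0.04176 + (2.9)(0.27)² = 0.25317 kg·m².
Total I = 1.0152 kg·m²; total mass M = 7.6 kg.
k = √(I/M) = √(1.0152/7.6) = 0.36548 m.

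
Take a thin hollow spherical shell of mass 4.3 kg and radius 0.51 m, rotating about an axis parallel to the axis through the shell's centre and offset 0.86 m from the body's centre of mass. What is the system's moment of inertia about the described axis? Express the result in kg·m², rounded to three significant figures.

3.93

I_cm = (2/3)MR² = (2/3)(4.3)(0.51)² = 0.74562 kg·m²; centre at d = 0.86 m, so the parallel axis theorem gives I = 0.74562 + (4.3)(0.86)² = 3.9259 kg·m².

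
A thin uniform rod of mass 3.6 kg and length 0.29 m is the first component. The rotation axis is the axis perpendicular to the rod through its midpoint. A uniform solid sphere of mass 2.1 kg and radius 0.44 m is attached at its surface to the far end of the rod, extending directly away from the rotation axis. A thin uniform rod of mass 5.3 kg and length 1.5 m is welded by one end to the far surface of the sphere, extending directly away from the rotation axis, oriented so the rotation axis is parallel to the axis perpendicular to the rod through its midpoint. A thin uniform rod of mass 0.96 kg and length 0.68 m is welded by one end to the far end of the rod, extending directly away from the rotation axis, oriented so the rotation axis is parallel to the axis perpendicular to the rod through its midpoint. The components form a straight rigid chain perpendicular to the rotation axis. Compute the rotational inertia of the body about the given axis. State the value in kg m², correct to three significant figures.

26.5

Thin rod: I_cm = (1/12)ML² = (1/12)(3.6)(0.29)² = 0.02523 kg m²; axis through the centre, so I = 0.02523 kg m².
Solid sphere: I_cm = (2/5)MR² = (2/5)(2.1)(0.44)² = 0.16262 kg m²; centre at d = 0.145 + 0.44 = 0.585 m, so the parallel axis theorem gives I = 0.16262 + (2.1)(0.585)² = 0.8813 kg m².
Thin rod: I_cm = (1/12)ML² = (1/12)(5.3)(1.5)² = 0.99375 kg m²; centre at d = 0.145 + 0.44 + 0.44 + 0.75 = 1.775 m, so the parallel axis theorem gives I = 0.99375 + (5.3)(1.775)² = 17.692 kg m².
Thin rod: I_cm = (1/12)ML² = (1/12)(0.96)(0.68)² = 0.036992 kg m²; centre at d = 0.145 + 0.44 + 0.44 + 0.75 + 0.75 + 0.34 = 2.865 m, so the parallel axis theorem gives I = 0.036992 + (0.96)(2.865)² = 7.9169 kg m².
Total I = 0.02523 + 0.8813 + 17.692 + 7.9169 = 26.515 kg m².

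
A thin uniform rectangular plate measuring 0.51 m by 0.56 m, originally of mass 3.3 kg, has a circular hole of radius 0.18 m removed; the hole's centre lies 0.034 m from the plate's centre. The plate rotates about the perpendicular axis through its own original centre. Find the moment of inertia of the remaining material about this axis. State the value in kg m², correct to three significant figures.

Unpierced body about its centre: I₀ = (1/12)M(a²+b²) = (1/12)(3.3)[(0.51)² + (0.56)²] = 0.15777 kg m².
The removed disk has mass m = M·πr²/(ab) = (3.3)·π(0.18)²/(0.51·0.56) = 1.1761 kg (same uniform areal density).
Its moment of inertia about the rotation axis (parallel-axis theorem): I_hole = (1/2)mr² + md² = (1/2)(1.1761)(0.18)² + (1.1761)(0.034)² = 0.020413 kg m².
Treating the hole as negative mass, I = I₀ − I_hole = 0.15777 − 0.020413 = 0.13735 kg m².

0.137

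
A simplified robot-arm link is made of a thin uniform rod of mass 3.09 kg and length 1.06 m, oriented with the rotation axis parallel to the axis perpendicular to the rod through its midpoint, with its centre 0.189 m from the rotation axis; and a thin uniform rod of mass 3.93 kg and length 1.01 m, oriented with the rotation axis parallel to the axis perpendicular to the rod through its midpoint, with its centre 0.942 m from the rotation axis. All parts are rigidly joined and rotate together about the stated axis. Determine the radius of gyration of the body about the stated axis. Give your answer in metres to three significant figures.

0.775

Thin rod: I_cm = (1/12)ML² = (1/12)(3.09)(1.06)² = 0.28933 kg·m²; centre at d = 0.189 m, so I = I_cm + Md² gives I = 0.28933 + (3.09)(0.189)² = 0.3997 kg·m².
Thin rod: I_cm = (1/12)ML² = (1/12)(3.93)(1.01)² = 0.33408 kg·m²; centre at d = 0.942 m, so I = I_cm + Md² gives I = 0.33408 + (3.93)(0.942)² = 3.8214 kg·m².
Total I = 4.2211 kg·m²; total mass M = 7.02 kg.
k = √(I/M) = √(4.2211/7.02) = 0.77544 m.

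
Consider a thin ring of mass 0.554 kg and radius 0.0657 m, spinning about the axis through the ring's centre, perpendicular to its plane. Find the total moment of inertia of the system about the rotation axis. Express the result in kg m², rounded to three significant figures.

I_cm = MR² = (0.554)(0.0657)² = 0.0023913 kg m²; axis through the centre, so I = 0.0023913 kg m².

0.00239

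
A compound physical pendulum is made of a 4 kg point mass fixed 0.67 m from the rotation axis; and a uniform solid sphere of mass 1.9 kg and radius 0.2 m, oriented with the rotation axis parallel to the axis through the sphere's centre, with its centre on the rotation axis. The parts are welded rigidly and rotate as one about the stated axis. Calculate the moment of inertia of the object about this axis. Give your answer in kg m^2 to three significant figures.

1.83

Point mass: I_cm = 0; centre at d = 0.67 m, so the parallel axis theorem gives I = 0 + (4)(0.67)² = 1.7956 kg m^2.
Solid sphere: I_cm = (2/5)MR² = (2/5)(1.9)(0.2)² = 0.0304 kg m^2; axis through the centre, so I = 0.0304 kg m^2.
Total I = 1.7956 + 0.0304 = 1.826 kg m^2.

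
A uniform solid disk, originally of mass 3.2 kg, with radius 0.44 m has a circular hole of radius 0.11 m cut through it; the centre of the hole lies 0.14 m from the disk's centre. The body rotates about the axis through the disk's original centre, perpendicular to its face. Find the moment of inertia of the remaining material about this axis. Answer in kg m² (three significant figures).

Unpierced body about its centre: I₀ = (1/2)MR² = (1/2)(3.2)(0.44)² = 0.30976 kg m².
The removed disk has mass m = M·(r/R)² = (3.2)(0.11/0.44)² = 0.2 kg (same uniform areal density).
Its moment of inertia about the rotation axis (parallel-axis theorem): I_hole = (1/2)mr² + md² = (1/2)(0.2)(0.11)² + (0.2)(0.14)² = 0.00513 kg m².
Treating the hole as negative mass, I = I₀ − I_hole = 0.30976 − 0.00513 = 0.30463 kg m².

0.305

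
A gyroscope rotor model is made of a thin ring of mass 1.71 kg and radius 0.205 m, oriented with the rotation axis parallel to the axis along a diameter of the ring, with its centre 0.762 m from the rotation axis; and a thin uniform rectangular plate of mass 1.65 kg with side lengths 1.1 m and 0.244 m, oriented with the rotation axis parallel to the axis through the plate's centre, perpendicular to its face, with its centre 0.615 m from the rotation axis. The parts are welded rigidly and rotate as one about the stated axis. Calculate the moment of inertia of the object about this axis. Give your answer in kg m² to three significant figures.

1.83

Thin ring: I_cm = (1/2)MR² = (1/2)(1.71)(0.205)² = 0.035931 kg m²; centre at d = 0.762 m, so I = I_cm + Md² gives I = 0.035931 + (1.71)(0.762)² = 1.0288 kg m².
Rectangular plate: I_cm = (1/12)M(a²+b²) = (1/12)(1.65)[(1.1)² + (0.244)²] = 0.17456 kg m²; centre at d = 0.615 m, so I = I_cm + Md² gives I = 0.17456 + (1.65)(0.615)² = 0.79863 kg m².
Total I = 1.0288 + 0.79863 = 1.8275 kg m².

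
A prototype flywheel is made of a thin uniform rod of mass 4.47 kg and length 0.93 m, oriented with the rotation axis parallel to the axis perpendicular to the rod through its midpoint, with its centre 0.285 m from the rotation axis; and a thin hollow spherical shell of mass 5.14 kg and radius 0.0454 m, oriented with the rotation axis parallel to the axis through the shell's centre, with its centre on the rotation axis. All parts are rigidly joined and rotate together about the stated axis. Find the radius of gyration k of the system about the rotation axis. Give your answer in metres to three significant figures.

Thin rod: I_cm = (1/12)ML² = (1/12)(4.47)(0.93)² = 0.32218 kg·m²; centre at d = 0.285 m, so the parallel axis theorem gives I = 0.32218 + (4.47)(0.285)² = 0.68525 kg·m².
Spherical shell: I_cm = (2/3)MR² = (2/3)(5.14)(0.0454)² = 0.0070629 kg·m²; axis through the centre, so I = 0.0070629 kg·m².
Total I = 0.69231 kg·m²; total mass M = 9.61 kg.
k = √(I/M) = √(0.69231/9.61) = 0.2684 m.

0.268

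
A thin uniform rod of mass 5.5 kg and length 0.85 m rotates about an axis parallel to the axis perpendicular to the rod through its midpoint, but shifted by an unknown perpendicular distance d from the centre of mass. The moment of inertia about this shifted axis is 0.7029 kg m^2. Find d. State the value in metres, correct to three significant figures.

About the centre-of-mass axis, I_cm = (1/12)ML² = (1/12)(5.5)(0.85)² = 0.33115 kg m^2.
Parallel axis theorem: I = I_cm + Md², so Md² = 0.7029 − 0.33115 = 0.37175 kg m^2.
d = √(0.37175 / 5.5) = 0.25998 m.

0.260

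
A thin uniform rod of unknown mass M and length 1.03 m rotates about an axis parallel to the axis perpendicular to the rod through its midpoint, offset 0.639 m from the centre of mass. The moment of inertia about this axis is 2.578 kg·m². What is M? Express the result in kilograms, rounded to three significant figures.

5.19

I = I_cm + Md² = (1/12)ML² + Md² = M·[0.0833333·(1.03)² + (0.639)²] = M·0.49673.
So M = 2.578 / 0.49673 = 5.1899 kg.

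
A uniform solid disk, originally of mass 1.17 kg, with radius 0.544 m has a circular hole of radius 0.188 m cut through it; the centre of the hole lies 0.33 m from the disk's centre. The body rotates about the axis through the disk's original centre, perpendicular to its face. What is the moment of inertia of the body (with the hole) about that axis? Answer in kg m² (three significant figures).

Unpierced body about its centre: I₀ = (1/2)MR² = (1/2)(1.17)(0.544)² = 0.17312 kg m².
The removed disk has mass m = M·(r/R)² = (1.17)(0.188/0.544)² = 0.13973 kg (same uniform areal density).
Its moment of inertia about the rotation axis (parallel-axis theorem): I_hole = (1/2)mr² + md² = (1/2)(0.13973)(0.188)² + (0.13973)(0.33)² = 0.017686 kg m².
Treating the hole as negative mass, I = I₀ − I_hole = 0.17312 − 0.017686 = 0.15544 kg m².

0.155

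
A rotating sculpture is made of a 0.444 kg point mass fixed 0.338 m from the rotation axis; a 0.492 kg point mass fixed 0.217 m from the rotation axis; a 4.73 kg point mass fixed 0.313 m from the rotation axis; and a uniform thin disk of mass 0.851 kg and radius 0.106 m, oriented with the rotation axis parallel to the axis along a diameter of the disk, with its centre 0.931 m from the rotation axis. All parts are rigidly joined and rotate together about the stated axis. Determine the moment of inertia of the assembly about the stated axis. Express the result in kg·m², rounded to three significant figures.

1.28

Point mass: I_cm = 0; centre at d = 0.338 m, so the parallel axis theorem gives I = 0 + (0.444)(0.338)² = 0.050724 kg·m².
Point mass: I_cm = 0; centre at d = 0.217 m, so the parallel axis theorem gives I = 0 + (0.492)(0.217)² = 0.023168 kg·m².
Point mass: I_cm = 0; centre at d = 0.313 m, so the parallel axis theorem gives I = 0 + (4.73)(0.313)² = 0.46339 kg·m².
Thin disk: I_cm = (1/4)MR² = (1/4)(0.851)(0.106)² = 0.0023905 kg·m²; centre at d = 0.931 m, so the parallel axis theorem gives I = 0.0023905 + (0.851)(0.931)² = 0.74 kg·m².
Total I = 0.050724 + 0.023168 + 0.46339 + 0.74 = 1.2773 kg·m².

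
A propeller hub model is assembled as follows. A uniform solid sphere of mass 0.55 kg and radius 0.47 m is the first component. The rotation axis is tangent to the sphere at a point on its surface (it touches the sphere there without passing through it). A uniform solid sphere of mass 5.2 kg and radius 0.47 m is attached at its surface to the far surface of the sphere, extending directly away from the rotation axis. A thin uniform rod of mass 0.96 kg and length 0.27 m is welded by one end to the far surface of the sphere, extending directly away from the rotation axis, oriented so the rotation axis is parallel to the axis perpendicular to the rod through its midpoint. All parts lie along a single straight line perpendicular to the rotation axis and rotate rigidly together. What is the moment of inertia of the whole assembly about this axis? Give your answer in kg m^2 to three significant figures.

Solid sphere: I_cm = (2/5)MR² = (2/5)(0.55)(0.47)² = 0.048598 kg m^2; centre at d = 0.47 m, so the parallel axis theorem gives I = 0.048598 + (0.55)(0.47)² = 0.17009 kg m^2.
Solid sphere: I_cm = (2/5)MR² = (2/5)(5.2)(0.47)² = 0.45947 kg m^2; centre at d = 0.47 + 0.47 + 0.47 = 1.41 m, so the parallel axis theorem gives I = 0.45947 + (5.2)(1.41)² = 10.798 kg m^2.
Thin rod: I_cm = (1/12)ML² = (1/12)(0.96)(0.27)² = 0.005832 kg m^2; centre at d = 0.47 + 0.47 + 0.47 + 0.47 + 0.135 = 2.015 m, so the parallel axis theorem gives I = 0.005832 + (0.96)(2.015)² = 3.9036 kg m^2.
Total I = 0.17009 + 10.798 + 3.9036 = 14.871 kg m^2.

14.9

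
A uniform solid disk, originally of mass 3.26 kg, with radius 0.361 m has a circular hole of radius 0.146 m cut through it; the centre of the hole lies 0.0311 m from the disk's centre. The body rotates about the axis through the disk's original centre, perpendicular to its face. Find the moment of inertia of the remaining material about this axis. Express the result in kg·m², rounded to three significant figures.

0.206

Unpierced body about its centre: I₀ = (1/2)MR² = (1/2)(3.26)(0.361)² = 0.21242 kg·m².
The removed disk has mass m = M·(r/R)² = (3.26)(0.146/0.361)² = 0.53322 kg (same uniform areal density).
Its moment of inertia about the rotation axis (parallel-axis theorem): I_hole = (1/2)mr² + md² = (1/2)(0.53322)(0.146)² + (0.53322)(0.0311)² = 0.0061988 kg·m².
Treating the hole as negative mass, I = I₀ − I_hole = 0.21242 − 0.0061988 = 0.20622 kg·m².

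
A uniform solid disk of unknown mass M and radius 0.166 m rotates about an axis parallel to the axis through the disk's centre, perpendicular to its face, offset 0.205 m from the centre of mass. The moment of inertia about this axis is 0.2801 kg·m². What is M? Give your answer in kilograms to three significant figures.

I = I_cm + Md² = (1/2)MR² + Md² = M·[0.5·(0.166)² + (0.205)²] = M·0.055803.
So M = 0.2801 / 0.055803 = 5.0194 kg.

5.02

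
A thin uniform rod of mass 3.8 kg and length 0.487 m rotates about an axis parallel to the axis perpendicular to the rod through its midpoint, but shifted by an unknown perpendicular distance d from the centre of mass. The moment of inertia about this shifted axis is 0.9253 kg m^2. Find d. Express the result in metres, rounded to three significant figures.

About the centre-of-mass axis, I_cm = (1/12)ML² = (1/12)(3.8)(0.487)² = 0.075104 kg m^2.
Parallel axis theorem: I = I_cm + Md², so Md² = 0.9253 − 0.075104 = 0.8502 kg m^2.
d = √(0.8502 / 3.8) = 0.47301 m.

0.473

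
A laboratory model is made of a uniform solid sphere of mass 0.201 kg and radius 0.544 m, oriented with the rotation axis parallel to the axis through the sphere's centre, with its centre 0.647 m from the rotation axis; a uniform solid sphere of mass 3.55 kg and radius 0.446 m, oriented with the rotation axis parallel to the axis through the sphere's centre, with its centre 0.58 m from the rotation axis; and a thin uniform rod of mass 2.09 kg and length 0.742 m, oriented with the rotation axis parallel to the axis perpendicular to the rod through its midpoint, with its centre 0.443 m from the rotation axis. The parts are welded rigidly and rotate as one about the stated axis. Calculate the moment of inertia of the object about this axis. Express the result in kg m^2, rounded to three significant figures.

2.09

Solid sphere: I_cm = (2/5)MR² = (2/5)(0.201)(0.544)² = 0.023793 kg m^2; centre at d = 0.647 m, so I = I_cm + Md² gives I = 0.023793 + (0.201)(0.647)² = 0.10793 kg m^2.
Solid sphere: I_cm = (2/5)MR² = (2/5)(3.55)(0.446)² = 0.28246 kg m^2; centre at d = 0.58 m, so I = I_cm + Md² gives I = 0.28246 + (3.55)(0.58)² = 1.4767 kg m^2.
Thin rod: I_cm = (1/12)ML² = (1/12)(2.09)(0.742)² = 0.09589 kg m^2; centre at d = 0.443 m, so I = I_cm + Md² gives I = 0.09589 + (2.09)(0.443)² = 0.50605 kg m^2.
Total I = 0.10793 + 1.4767 + 0.50605 = 2.0907 kg m^2.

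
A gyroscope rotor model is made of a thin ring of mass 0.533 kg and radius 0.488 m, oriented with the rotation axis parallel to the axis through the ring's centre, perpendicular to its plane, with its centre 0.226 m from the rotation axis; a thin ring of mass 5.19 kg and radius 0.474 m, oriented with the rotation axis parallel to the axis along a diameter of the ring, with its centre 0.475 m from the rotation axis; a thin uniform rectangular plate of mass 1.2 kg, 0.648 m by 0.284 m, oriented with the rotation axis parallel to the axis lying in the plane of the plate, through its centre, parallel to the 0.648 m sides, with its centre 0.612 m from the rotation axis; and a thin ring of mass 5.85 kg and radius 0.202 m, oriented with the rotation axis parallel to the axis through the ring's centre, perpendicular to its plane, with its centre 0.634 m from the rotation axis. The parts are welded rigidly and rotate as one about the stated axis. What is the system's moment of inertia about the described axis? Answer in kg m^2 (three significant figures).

Thin ring: I_cm = MR² = (0.533)(0.488)² = 0.12693 kg m^2; centre at d = 0.226 m, so I = I_cm + Md² gives I = 0.12693 + (0.533)(0.226)² = 0.15415 kg m^2.
Thin ring: I_cm = (1/2)MR² = (1/2)(5.19)(0.474)² = 0.58303 kg m^2; centre at d = 0.475 m, so I = I_cm + Md² gives I = 0.58303 + (5.19)(0.475)² = 1.754 kg m^2.
Rectangular plate: I_cm = (1/12)Mb² = (1/12)(1.2)(0.284)² = 0.0080656 kg m^2; centre at d = 0.612 m, so I = I_cm + Md² gives I = 0.0080656 + (1.2)(0.612)² = 0.45752 kg m^2.
Thin ring: I_cm = MR² = (5.85)(0.202)² = 0.2387 kg m^2; centre at d = 0.634 m, so I = I_cm + Md² gives I = 0.2387 + (5.85)(0.634)² = 2.5901 kg m^2.
Total I = 0.15415 + 1.754 + 0.45752 + 2.5901 = 4.9558 kg m^2.

4.96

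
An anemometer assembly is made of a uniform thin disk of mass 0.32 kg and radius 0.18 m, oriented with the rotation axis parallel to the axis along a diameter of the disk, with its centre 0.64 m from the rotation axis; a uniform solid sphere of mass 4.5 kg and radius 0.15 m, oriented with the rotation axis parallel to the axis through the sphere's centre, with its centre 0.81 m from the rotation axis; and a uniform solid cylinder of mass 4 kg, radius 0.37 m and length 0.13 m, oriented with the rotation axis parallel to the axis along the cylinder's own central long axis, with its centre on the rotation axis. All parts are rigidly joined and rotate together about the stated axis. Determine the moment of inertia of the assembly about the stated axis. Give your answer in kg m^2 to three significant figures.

Thin disk: I_cm = (1/4)MR² = (1/4)(0.32)(0.18)² = 0.002592 kg m^2; centre at d = 0.64 m, so the parallel axis theorem gives I = 0.002592 + (0.32)(0.64)² = 0.13366 kg m^2.
Solid sphere: I_cm = (2/5)MR² = (2/5)(4.5)(0.15)² = 0.0405 kg m^2; centre at d = 0.81 m, so the parallel axis theorem gives I = 0.0405 + (4.5)(0.81)² = 2.993 kg m^2.
Solid cylinder: I_cm = (1/2)MR² = (1/2)(4)(0.37)² = 0.2738 kg m^2; axis through the centre, so I = 0.2738 kg m^2.
Total I = 0.13366 + 2.993 + 0.2738 = 3.4004 kg m^2.

3.40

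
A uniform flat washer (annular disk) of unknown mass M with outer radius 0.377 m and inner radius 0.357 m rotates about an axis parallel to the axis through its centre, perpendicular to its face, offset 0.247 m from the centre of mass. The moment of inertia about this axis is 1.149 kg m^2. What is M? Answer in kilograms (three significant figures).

I = I_cm + Md² = (1/2)M(R²+r²) + Md² = M·[0.5·[(0.377)² + (0.357)²] + (0.247)²] = M·0.1958.
So M = 1.149 / 0.1958 = 5.8683 kg.

5.87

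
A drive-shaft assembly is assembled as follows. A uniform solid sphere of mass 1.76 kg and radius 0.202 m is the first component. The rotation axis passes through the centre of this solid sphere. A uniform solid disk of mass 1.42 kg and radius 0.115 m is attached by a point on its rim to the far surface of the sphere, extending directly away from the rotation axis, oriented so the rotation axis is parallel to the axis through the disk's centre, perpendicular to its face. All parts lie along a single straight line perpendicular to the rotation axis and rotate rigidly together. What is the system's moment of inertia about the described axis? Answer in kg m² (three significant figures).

Solid sphere: I_cm = (2/5)MR² = (2/5)(1.76)(0.202)² = 0.028726 kg m²; axis through the centre, so I = 0.028726 kg m².
Solid disk: I_cm = (1/2)MR² = (1/2)(1.42)(0.115)² = 0.0093898 kg m²; centre at d = 0.202 + 0.115 = 0.317 m, so the parallel axis theorem gives I = 0.0093898 + (1.42)(0.317)² = 0.15208 kg m².
Total I = 0.028726 + 0.15208 = 0.18081 kg m².

0.181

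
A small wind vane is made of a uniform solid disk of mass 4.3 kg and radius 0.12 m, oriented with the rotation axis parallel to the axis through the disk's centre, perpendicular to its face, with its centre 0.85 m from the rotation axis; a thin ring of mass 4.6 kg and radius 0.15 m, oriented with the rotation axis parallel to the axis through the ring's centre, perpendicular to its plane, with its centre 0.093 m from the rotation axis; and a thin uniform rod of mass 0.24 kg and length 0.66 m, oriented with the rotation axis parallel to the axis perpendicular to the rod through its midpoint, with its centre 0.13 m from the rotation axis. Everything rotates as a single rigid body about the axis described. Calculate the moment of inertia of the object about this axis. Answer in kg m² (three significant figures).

Solid disk: I_cm = (1/2)MR² = (1/2)(4.3)(0.12)² = 0.03096 kg m²; centre at d = 0.85 m, so the parallel axis theorem gives I = 0.03096 + (4.3)(0.85)² = 3.1377 kg m².
Thin ring: I_cm = MR² = (4.6)(0.15)² = 0.1035 kg m²; centre at d = 0.093 m, so the parallel axis theorem gives I = 0.1035 + (4.6)(0.093)² = 0.14329 kg m².
Thin rod: I_cm = (1/12)ML² = (1/12)(0.24)(0.66)² = 0.008712 kg m²; centre at d = 0.13 m, so the parallel axis theorem gives I = 0.008712 + (0.24)(0.13)² = 0.012768 kg m².
Total I = 3.1377 + 0.14329 + 0.012768 = 3.2938 kg m².

3.29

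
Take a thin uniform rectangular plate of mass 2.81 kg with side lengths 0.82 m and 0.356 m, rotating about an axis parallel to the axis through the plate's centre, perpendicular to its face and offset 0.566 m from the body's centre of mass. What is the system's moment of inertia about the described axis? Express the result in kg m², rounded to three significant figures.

I_cm = (1/12)M(a²+b²) = (1/12)(2.81)[(0.82)² + (0.356)²] = 0.18713 kg m²; centre at d = 0.566 m, so the parallel axis theorem gives I = 0.18713 + (2.81)(0.566)² = 1.0873 kg m².

1.09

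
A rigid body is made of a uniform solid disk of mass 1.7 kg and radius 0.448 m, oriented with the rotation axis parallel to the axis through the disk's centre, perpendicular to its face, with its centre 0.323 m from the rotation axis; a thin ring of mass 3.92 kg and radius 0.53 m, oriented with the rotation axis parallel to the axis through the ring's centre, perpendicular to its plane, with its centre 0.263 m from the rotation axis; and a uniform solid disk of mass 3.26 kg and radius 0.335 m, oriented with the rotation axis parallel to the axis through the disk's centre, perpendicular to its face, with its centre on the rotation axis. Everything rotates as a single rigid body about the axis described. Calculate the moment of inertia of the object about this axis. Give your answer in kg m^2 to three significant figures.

Solid disk: I_cm = (1/2)MR² = (1/2)(1.7)(0.448)² = 0.1706 kg m^2; centre at d = 0.323 m, so the parallel axis theorem gives I = 0.1706 + (1.7)(0.323)² = 0.34796 kg m^2.
Thin ring: I_cm = MR² = (3.92)(0.53)² = 1.1011 kg m^2; centre at d = 0.263 m, so the parallel axis theorem gives I = 1.1011 + (3.92)(0.263)² = 1.3723 kg m^2.
Solid disk: I_cm = (1/2)MR² = (1/2)(3.26)(0.335)² = 0.18293 kg m^2; axis through the centre, so I = 0.18293 kg m^2.
Total I = 0.34796 + 1.3723 + 0.18293 = 1.9032 kg m^2.

1.90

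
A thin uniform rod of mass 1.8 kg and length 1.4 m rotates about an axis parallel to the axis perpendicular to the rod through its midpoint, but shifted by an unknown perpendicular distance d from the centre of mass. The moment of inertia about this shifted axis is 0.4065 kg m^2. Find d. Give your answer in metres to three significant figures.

About the centre-of-mass axis, I_cm = (1/12)ML² = (1/12)(1.8)(1.4)² = 0.294 kg m^2.
Parallel axis theorem: I = I_cm + Md², so Md² = 0.4065 − 0.294 = 0.1125 kg m^2.
d = √(0.1125 / 1.8) = 0.25 m.

0.250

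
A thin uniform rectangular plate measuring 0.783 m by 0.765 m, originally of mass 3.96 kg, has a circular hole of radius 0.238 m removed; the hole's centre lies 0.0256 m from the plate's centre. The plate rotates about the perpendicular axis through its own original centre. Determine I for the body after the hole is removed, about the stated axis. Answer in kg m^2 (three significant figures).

0.361

Unpierced body about its centre: I₀ = (1/12)M(a²+b²) = (1/12)(3.96)[(0.783)² + (0.765)²] = 0.39544 kg m^2.
The removed disk has mass m = M·πr²/(ab) = (3.96)·π(0.238)²/(0.783·0.765) = 1.1765 kg (same uniform areal density).
Its moment of inertia about the rotation axis (parallel-axis theorem): I_hole = (1/2)mr² + md² = (1/2)(1.1765)(0.238)² + (1.1765)(0.0256)² = 0.034091 kg m^2.
Treating the hole as negative mass, I = I₀ − I_hole = 0.39544 − 0.034091 = 0.36135 kg m^2.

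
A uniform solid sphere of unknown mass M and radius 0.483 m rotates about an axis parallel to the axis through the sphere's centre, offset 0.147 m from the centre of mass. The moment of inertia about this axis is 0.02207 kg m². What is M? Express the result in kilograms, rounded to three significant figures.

I = I_cm + Md² = (2/5)MR² + Md² = M·[0.4·(0.483)² + (0.147)²] = M·0.11492.
So M = 0.02207 / 0.11492 = 0.19204 kg.

0.192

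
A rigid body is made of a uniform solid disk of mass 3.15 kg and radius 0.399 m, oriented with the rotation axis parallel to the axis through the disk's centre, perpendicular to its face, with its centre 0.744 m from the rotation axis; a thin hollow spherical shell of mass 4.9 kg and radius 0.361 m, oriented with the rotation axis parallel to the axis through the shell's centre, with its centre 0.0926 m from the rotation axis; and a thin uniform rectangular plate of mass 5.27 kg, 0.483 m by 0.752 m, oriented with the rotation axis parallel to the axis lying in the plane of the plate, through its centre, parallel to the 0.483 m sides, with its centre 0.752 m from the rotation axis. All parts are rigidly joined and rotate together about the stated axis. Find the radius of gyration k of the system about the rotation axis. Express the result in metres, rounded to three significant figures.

Solid disk: I_cm = (1/2)MR² = (1/2)(3.15)(0.399)² = 0.25074 kg m²; centre at d = 0.744 m, so the parallel axis theorem gives I = 0.25074 + (3.15)(0.744)² = 1.9944 kg m².
Spherical shell: I_cm = (2/3)MR² = (2/3)(4.9)(0.361)² = 0.42572 kg m²; centre at d = 0.0926 m, so the parallel axis theorem gives I = 0.42572 + (4.9)(0.0926)² = 0.46773 kg m².
Rectangular plate: I_cm = (1/12)Mb² = (1/12)(5.27)(0.752)² = 0.24835 kg m²; centre at d = 0.752 m, so the parallel axis theorem gives I = 0.24835 + (5.27)(0.752)² = 3.2286 kg m².
Total I = 5.6907 kg m²; total mass M = 13.32 kg.
k = √(I/M) = √(5.6907/13.32) = 0.65363 m.

0.654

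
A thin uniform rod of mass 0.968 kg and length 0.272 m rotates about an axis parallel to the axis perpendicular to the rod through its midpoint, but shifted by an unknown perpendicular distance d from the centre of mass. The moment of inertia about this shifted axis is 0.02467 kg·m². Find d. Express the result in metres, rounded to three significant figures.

0.139

About the centre-of-mass axis, I_cm = (1/12)ML² = (1/12)(0.968)(0.272)² = 0.005968 kg·m².
Parallel axis theorem: I = I_cm + Md², so Md² = 0.02467 − 0.005968 = 0.018702 kg·m².
d = √(0.018702 / 0.968) = 0.139 m.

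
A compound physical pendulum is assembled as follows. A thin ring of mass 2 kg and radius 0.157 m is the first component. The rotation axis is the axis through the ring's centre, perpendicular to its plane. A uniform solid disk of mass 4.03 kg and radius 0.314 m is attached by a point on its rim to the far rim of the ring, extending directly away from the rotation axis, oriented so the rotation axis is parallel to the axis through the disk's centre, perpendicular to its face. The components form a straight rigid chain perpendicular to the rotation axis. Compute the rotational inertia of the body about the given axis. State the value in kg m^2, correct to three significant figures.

1.14

Thin ring: I_cm = MR² = (2)(0.157)² = 0.049298 kg m^2; axis through the centre, so I = 0.049298 kg m^2.
Solid disk: I_cm = (1/2)MR² = (1/2)(4.03)(0.314)² = 0.19867 kg m^2; centre at d = 0.157 + 0.314 = 0.471 m, so I = I_cm + Md² gives I = 0.19867 + (4.03)(0.471)² = 1.0927 kg m^2.
Total I = 0.049298 + 1.0927 = 1.142 kg m^2.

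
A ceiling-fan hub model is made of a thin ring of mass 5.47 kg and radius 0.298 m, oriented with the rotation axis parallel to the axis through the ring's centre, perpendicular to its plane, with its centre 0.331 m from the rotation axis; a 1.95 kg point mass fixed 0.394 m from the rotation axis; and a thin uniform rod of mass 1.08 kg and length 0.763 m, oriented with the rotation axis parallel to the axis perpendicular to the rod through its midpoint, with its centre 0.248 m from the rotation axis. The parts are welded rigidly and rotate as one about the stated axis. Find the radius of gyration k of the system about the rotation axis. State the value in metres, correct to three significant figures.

Thin ring: I_cm = MR² = (5.47)(0.298)² = 0.48576 kg m²; centre at d = 0.331 m, so I = I_cm + Md² gives I = 0.48576 + (5.47)(0.331)² = 1.0851 kg m².
Point mass: I_cm = 0; centre at d = 0.394 m, so I = I_cm + Md² gives I = 0 + (1.95)(0.394)² = 0.30271 kg m².
Thin rod: I_cm = (1/12)ML² = (1/12)(1.08)(0.763)² = 0.052395 kg m²; centre at d = 0.248 m, so I = I_cm + Md² gives I = 0.052395 + (1.08)(0.248)² = 0.11882 kg m².
Total I = 1.5066 kg m²; total mass M = 8.5 kg.
k = √(I/M) = √(1.5066/8.5) = 0.42101 m.

0.421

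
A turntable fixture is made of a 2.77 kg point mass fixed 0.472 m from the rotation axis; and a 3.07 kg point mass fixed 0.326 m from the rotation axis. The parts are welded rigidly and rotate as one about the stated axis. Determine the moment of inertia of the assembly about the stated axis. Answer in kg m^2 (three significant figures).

Point mass: I_cm = 0; centre at d = 0.472 m, so I = I_cm + Md² gives I = 0 + (2.77)(0.472)² = 0.61711 kg m^2.
Point mass: I_cm = 0; centre at d = 0.326 m, so I = I_cm + Md² gives I = 0 + (3.07)(0.326)² = 0.32627 kg m^2.
Total I = 0.61711 + 0.32627 = 0.94338 kg m^2.

0.943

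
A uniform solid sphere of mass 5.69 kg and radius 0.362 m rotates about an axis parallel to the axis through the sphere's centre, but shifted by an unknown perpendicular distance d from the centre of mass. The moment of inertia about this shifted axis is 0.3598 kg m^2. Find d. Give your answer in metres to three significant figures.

About the centre-of-mass axis, I_cm = (2/5)MR² = (2/5)(5.69)(0.362)² = 0.29826 kg m^2.
Parallel axis theorem: I = I_cm + Md², so Md² = 0.3598 − 0.29826 = 0.061544 kg m^2.
d = √(0.061544 / 5.69) = 0.104 m.

0.104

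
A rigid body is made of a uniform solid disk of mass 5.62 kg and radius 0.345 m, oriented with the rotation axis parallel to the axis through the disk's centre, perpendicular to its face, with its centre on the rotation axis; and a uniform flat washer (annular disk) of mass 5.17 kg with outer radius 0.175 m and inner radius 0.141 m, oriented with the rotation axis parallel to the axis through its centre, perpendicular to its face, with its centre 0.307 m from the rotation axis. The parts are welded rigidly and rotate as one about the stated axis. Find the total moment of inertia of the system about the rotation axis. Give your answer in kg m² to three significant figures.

0.952

Solid disk: I_cm = (1/2)MR² = (1/2)(5.62)(0.345)² = 0.33446 kg m²; axis through the centre, so I = 0.33446 kg m².
Annular disk: I_cm = (1/2)M(R²+r²) = (1/2)(5.17)[(0.175)² + (0.141)²] = 0.13056 kg m²; centre at d = 0.307 m, so I = I_cm + Md² gives I = 0.13056 + (5.17)(0.307)² = 0.61783 kg m².
Total I = 0.33446 + 0.61783 = 0.95229 kg m².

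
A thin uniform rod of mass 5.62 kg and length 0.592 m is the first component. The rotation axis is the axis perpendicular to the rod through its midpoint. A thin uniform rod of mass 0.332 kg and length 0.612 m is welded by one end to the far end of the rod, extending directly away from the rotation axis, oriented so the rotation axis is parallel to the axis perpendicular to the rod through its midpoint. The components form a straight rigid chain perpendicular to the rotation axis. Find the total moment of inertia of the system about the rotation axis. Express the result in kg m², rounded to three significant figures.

Thin rod: I_cm = (1/12)ML² = (1/12)(5.62)(0.592)² = 0.16413 kg m²; axis through the centre, so I = 0.16413 kg m².
Thin rod: I_cm = (1/12)ML² = (1/12)(0.332)(0.612)² = 0.010362 kg m²; centre at d = 0.296 + 0.306 = 0.602 m, so I = I_cm + Md² gives I = 0.010362 + (0.332)(0.602)² = 0.13068 kg m².
Total I = 0.16413 + 0.13068 = 0.29481 kg m².

0.295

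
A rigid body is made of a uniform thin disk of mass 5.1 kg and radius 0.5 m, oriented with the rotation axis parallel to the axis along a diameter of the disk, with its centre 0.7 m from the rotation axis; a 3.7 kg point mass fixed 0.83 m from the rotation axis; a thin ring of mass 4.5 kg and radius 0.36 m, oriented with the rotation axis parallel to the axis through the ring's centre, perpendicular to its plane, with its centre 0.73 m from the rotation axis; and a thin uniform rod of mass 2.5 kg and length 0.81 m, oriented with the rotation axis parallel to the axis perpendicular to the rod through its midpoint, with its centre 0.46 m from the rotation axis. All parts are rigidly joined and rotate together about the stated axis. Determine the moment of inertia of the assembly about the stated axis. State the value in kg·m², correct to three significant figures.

Thin disk: I_cm = (1/4)MR² = (1/4)(5.1)(0.5)² = 0.31875 kg·m²; centre at d = 0.7 m, so I = I_cm + Md² gives I = 0.31875 + (5.1)(0.7)² = 2.8177 kg·m².
Point mass: I_cm = 0; centre at d = 0.83 m, so I = I_cm + Md² gives I = 0 + (3.7)(0.83)² = 2.5489 kg·m².
Thin ring: I_cm = MR² = (4.5)(0.36)² = 0.5832 kg·m²; centre at d = 0.73 m, so I = I_cm + Md² gives I = 0.5832 + (4.5)(0.73)² = 2.9812 kg·m².
Thin rod: I_cm = (1/12)ML² = (1/12)(2.5)(0.81)² = 0.13669 kg·m²; centre at d = 0.46 m, so I = I_cm + Md² gives I = 0.13669 + (2.5)(0.46)² = 0.66569 kg·m².
Total I = 2.8177 + 2.5489 + 2.9812 + 0.66569 = 9.0136 kg·m².

9.01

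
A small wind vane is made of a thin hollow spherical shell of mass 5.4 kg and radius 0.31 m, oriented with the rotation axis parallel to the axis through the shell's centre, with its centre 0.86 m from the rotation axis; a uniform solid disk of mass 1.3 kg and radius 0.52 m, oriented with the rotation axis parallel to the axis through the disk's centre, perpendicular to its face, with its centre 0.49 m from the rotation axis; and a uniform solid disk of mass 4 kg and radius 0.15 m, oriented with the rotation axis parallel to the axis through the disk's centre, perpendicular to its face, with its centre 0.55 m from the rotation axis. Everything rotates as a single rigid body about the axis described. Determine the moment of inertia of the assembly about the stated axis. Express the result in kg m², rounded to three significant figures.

6.08

Spherical shell: I_cm = (2/3)MR² = (2/3)(5.4)(0.31)² = 0.34596 kg m²; centre at d = 0.86 m, so the parallel axis theorem gives I = 0.34596 + (5.4)(0.86)² = 4.3398 kg m².
Solid disk: I_cm = (1/2)MR² = (1/2)(1.3)(0.52)² = 0.17576 kg m²; centre at d = 0.49 m, so the parallel axis theorem gives I = 0.17576 + (1.3)(0.49)² = 0.48789 kg m².
Solid disk: I_cm = (1/2)MR² = (1/2)(4)(0.15)² = 0.045 kg m²; centre at d = 0.55 m, so the parallel axis theorem gives I = 0.045 + (4)(0.55)² = 1.255 kg m².
Total I = 4.3398 + 0.48789 + 1.255 = 6.0827 kg m².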